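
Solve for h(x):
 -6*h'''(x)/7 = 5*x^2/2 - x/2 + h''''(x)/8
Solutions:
 h(x) = C1 + C2*x + C3*x^2 + C4*exp(-48*x/7) - 7*x^5/144 + 413*x^4/6912 - 2891*x^3/82944


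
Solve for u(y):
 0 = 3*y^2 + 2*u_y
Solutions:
 u(y) = C1 - y^3/2


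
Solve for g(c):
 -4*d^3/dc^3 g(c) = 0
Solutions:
 g(c) = C1 + C2*c + C3*c^2


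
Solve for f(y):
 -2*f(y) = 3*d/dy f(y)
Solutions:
 f(y) = C1*exp(-2*y/3)


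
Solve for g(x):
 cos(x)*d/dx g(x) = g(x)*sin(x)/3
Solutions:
 g(x) = C1/cos(x)^(1/3)


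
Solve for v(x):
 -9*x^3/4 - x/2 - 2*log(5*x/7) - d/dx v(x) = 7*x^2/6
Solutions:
 v(x) = C1 - 9*x^4/16 - 7*x^3/18 - x^2/4 - 2*x*log(x) - 2*x*log(5) + 2*x + 2*x*log(7)


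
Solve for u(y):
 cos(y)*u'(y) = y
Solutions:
 u(y) = C1 + Integral(y/cos(y), y)


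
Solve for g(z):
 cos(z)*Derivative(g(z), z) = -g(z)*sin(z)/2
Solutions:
 g(z) = C1*sqrt(cos(z))


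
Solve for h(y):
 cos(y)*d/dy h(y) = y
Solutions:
 h(y) = C1 + Integral(y/cos(y), y)


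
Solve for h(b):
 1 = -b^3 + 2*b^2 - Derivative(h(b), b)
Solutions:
 h(b) = C1 - b^4/4 + 2*b^3/3 - b


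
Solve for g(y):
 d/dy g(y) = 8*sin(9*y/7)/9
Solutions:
 g(y) = C1 - 56*cos(9*y/7)/81


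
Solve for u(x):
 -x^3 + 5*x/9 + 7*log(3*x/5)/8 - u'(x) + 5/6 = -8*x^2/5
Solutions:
 u(x) = C1 - x^4/4 + 8*x^3/15 + 5*x^2/18 + 7*x*log(x)/8 - 7*x*log(5)/8 - x/24 + 7*x*log(3)/8


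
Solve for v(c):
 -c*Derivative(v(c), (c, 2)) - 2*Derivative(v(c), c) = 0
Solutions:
 v(c) = C1 + C2/c


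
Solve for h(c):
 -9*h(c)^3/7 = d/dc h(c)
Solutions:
 h(c) = -sqrt(14)*sqrt(-1/(C1 - 9*c))/2
 h(c) = sqrt(14)*sqrt(-1/(C1 - 9*c))/2


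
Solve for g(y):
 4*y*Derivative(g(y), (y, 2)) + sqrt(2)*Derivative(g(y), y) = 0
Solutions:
 g(y) = C1 + C2*y^(1 - sqrt(2)/4)


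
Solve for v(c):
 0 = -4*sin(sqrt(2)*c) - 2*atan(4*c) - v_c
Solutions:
 v(c) = C1 - 2*c*atan(4*c) + log(16*c^2 + 1)/4 + 2*sqrt(2)*cos(sqrt(2)*c)


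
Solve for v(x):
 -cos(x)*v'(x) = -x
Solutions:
 v(x) = C1 + Integral(x/cos(x), x)


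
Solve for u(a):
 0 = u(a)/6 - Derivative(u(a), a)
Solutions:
 u(a) = C1*exp(a/6)


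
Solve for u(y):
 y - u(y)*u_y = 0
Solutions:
 u(y) = -sqrt(C1 + y^2)
 u(y) = sqrt(C1 + y^2)


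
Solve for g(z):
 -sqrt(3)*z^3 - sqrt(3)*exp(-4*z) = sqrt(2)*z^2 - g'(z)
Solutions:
 g(z) = C1 + sqrt(3)*z^4/4 + sqrt(2)*z^3/3 - sqrt(3)*exp(-4*z)/4


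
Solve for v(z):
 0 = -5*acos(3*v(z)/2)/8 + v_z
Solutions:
 Integral(1/acos(3*_y/2), (_y, v(z))) = C1 + 5*z/8


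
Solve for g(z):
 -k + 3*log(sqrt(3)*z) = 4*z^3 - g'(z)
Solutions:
 g(z) = C1 + k*z + z^4 - 3*z*log(z) - 3*z*log(3)/2 + 3*z


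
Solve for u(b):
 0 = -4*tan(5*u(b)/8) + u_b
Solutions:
 u(b) = -8*asin(C1*exp(5*b/2))/5 + 8*pi/5
 u(b) = 8*asin(C1*exp(5*b/2))/5


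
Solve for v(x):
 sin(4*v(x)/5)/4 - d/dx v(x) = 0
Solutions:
 -x/4 + 5*log(cos(4*v(x)/5) - 1)/8 - 5*log(cos(4*v(x)/5) + 1)/8 = C1


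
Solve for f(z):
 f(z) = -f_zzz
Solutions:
 f(z) = C3*exp(-z) + (C1*sin(sqrt(3)*z/2) + C2*cos(sqrt(3)*z/2))*exp(z/2)


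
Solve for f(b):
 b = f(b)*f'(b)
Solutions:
 f(b) = -sqrt(C1 + b^2)
 f(b) = sqrt(C1 + b^2)


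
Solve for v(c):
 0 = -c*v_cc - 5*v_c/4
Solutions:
 v(c) = C1 + C2/c^(1/4)


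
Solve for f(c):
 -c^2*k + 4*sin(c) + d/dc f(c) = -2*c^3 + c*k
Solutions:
 f(c) = C1 - c^4/2 + c^3*k/3 + c^2*k/2 + 4*cos(c)


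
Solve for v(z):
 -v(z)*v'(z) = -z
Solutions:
 v(z) = -sqrt(C1 + z^2)
 v(z) = sqrt(C1 + z^2)


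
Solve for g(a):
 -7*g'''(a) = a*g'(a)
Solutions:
 g(a) = C1 + Integral(C2*airyai(-7^(2/3)*a/7) + C3*airybi(-7^(2/3)*a/7), a)


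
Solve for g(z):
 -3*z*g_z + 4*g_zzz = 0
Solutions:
 g(z) = C1 + Integral(C2*airyai(6^(1/3)*z/2) + C3*airybi(6^(1/3)*z/2), z)


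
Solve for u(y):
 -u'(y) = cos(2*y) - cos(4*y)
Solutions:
 u(y) = C1 - sin(2*y)/2 + sin(4*y)/4


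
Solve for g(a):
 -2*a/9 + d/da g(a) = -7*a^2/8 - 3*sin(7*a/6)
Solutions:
 g(a) = C1 - 7*a^3/24 + a^2/9 + 18*cos(7*a/6)/7


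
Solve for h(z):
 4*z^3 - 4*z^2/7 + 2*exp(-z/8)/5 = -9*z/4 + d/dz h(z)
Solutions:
 h(z) = C1 + z^4 - 4*z^3/21 + 9*z^2/8 - 16*exp(-z/8)/5


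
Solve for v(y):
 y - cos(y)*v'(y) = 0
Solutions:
 v(y) = C1 + Integral(y/cos(y), y)


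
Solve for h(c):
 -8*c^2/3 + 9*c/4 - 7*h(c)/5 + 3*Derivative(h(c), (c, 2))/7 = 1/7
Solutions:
 h(c) = C1*exp(-7*sqrt(15)*c/15) + C2*exp(7*sqrt(15)*c/15) - 40*c^2/21 + 45*c/28 - 435/343


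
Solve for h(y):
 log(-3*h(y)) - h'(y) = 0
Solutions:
 -Integral(1/(log(-_y) + log(3)), (_y, h(y))) = C1 - y


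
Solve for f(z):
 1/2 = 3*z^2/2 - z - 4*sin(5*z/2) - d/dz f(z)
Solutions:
 f(z) = C1 + z^3/2 - z^2/2 - z/2 + 8*cos(5*z/2)/5


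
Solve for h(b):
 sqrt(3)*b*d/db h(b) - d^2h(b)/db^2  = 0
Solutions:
 h(b) = C1 + C2*erfi(sqrt(2)*3^(1/4)*b/2)


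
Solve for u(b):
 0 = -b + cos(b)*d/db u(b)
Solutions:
 u(b) = C1 + Integral(b/cos(b), b)


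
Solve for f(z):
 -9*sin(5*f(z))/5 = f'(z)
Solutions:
 f(z) = -acos((-C1 - exp(18*z))/(C1 - exp(18*z)))/5 + 2*pi/5
 f(z) = acos((-C1 - exp(18*z))/(C1 - exp(18*z)))/5


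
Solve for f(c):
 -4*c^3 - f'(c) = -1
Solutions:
 f(c) = C1 - c^4 + c


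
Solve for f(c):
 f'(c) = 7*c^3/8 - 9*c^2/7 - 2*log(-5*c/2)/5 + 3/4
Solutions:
 f(c) = C1 + 7*c^4/32 - 3*c^3/7 - 2*c*log(-c)/5 + c*(-8*log(5) + 8*log(2) + 23)/20


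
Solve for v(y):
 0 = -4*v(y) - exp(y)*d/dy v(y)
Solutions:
 v(y) = C1*exp(4*exp(-y))


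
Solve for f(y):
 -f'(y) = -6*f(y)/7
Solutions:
 f(y) = C1*exp(6*y/7)


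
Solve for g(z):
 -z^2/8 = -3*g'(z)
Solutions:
 g(z) = C1 + z^3/72


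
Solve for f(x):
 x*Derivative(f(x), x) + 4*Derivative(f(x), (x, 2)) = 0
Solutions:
 f(x) = C1 + C2*erf(sqrt(2)*x/4)


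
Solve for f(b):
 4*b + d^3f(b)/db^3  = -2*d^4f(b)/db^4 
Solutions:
 f(b) = C1 + C2*b + C3*b^2 + C4*exp(-b/2) - b^4/6 + 4*b^3/3


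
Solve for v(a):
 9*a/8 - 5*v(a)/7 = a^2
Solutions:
 v(a) = 7*a*(9 - 8*a)/40


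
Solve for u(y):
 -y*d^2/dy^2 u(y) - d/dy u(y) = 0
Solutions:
 u(y) = C1 + C2*log(y)


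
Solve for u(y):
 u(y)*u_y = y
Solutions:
 u(y) = -sqrt(C1 + y^2)
 u(y) = sqrt(C1 + y^2)


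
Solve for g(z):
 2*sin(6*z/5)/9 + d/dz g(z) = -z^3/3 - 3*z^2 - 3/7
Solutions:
 g(z) = C1 - z^4/12 - z^3 - 3*z/7 + 5*cos(6*z/5)/27


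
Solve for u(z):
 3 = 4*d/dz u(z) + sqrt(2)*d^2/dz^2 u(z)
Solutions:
 u(z) = C1 + C2*exp(-2*sqrt(2)*z) + 3*z/4


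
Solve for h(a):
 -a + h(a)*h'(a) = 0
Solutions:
 h(a) = -sqrt(C1 + a^2)
 h(a) = sqrt(C1 + a^2)


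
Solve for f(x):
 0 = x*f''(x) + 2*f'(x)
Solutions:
 f(x) = C1 + C2/x


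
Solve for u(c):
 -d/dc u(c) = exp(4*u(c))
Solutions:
 u(c) = log(-I*(1/(C1 + 4*c))^(1/4))
 u(c) = log(I*(1/(C1 + 4*c))^(1/4))
 u(c) = log(-(1/(C1 + 4*c))^(1/4))
 u(c) = log(1/(C1 + 4*c))/4


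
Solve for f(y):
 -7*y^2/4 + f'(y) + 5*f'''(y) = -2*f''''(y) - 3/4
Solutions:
 f(y) = C1 + C2*exp(y*(-10 + 25/(12*sqrt(114) + 179)^(1/3) + (12*sqrt(114) + 179)^(1/3))/12)*sin(sqrt(3)*y*(-(12*sqrt(114) + 179)^(1/3) + 25/(12*sqrt(114) + 179)^(1/3))/12) + C3*exp(y*(-10 + 25/(12*sqrt(114) + 179)^(1/3) + (12*sqrt(114) + 179)^(1/3))/12)*cos(sqrt(3)*y*(-(12*sqrt(114) + 179)^(1/3) + 25/(12*sqrt(114) + 179)^(1/3))/12) + C4*exp(-y*(25/(12*sqrt(114) + 179)^(1/3) + 5 + (12*sqrt(114) + 179)^(1/3))/6) + 7*y^3/12 - 73*y/4


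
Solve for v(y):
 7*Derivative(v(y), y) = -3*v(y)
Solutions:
 v(y) = C1*exp(-3*y/7)


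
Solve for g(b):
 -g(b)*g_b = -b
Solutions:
 g(b) = -sqrt(C1 + b^2)
 g(b) = sqrt(C1 + b^2)


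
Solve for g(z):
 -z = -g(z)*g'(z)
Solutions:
 g(z) = -sqrt(C1 + z^2)
 g(z) = sqrt(C1 + z^2)


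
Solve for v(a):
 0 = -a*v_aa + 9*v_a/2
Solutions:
 v(a) = C1 + C2*a^(11/2)


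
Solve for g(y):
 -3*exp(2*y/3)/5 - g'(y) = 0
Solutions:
 g(y) = C1 - 9*exp(2*y/3)/10


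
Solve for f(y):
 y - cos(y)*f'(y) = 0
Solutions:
 f(y) = C1 + Integral(y/cos(y), y)


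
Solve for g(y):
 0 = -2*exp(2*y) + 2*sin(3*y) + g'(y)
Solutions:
 g(y) = C1 + exp(2*y) + 2*cos(3*y)/3


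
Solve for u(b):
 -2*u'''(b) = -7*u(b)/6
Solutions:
 u(b) = C3*exp(126^(1/3)*b/6) + (C1*sin(14^(1/3)*3^(1/6)*b/4) + C2*cos(14^(1/3)*3^(1/6)*b/4))*exp(-126^(1/3)*b/12)


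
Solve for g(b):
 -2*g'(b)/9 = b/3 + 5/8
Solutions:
 g(b) = C1 - 3*b^2/4 - 45*b/16


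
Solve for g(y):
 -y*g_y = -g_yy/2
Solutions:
 g(y) = C1 + C2*erfi(y)


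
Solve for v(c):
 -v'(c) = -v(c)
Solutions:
 v(c) = C1*exp(c)


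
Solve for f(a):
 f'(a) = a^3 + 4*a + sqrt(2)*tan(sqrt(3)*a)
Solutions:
 f(a) = C1 + a^4/4 + 2*a^2 - sqrt(6)*log(cos(sqrt(3)*a))/3


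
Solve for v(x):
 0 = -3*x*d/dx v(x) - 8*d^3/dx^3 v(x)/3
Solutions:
 v(x) = C1 + Integral(C2*airyai(-3^(2/3)*x/2) + C3*airybi(-3^(2/3)*x/2), x)


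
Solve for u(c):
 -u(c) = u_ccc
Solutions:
 u(c) = C3*exp(-c) + (C1*sin(sqrt(3)*c/2) + C2*cos(sqrt(3)*c/2))*exp(c/2)


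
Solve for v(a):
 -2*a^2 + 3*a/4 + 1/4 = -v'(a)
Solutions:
 v(a) = C1 + 2*a^3/3 - 3*a^2/8 - a/4


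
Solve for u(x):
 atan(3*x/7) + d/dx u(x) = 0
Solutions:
 u(x) = C1 - x*atan(3*x/7) + 7*log(9*x^2 + 49)/6


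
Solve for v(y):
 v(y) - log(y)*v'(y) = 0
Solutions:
 v(y) = C1*exp(li(y))


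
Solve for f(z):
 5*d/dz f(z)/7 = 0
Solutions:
 f(z) = C1


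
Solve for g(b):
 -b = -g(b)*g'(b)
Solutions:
 g(b) = -sqrt(C1 + b^2)
 g(b) = sqrt(C1 + b^2)


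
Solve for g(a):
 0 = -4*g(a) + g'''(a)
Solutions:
 g(a) = C3*exp(2^(2/3)*a) + (C1*sin(2^(2/3)*sqrt(3)*a/2) + C2*cos(2^(2/3)*sqrt(3)*a/2))*exp(-2^(2/3)*a/2)


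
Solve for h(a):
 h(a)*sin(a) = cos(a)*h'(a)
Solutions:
 h(a) = C1/cos(a)


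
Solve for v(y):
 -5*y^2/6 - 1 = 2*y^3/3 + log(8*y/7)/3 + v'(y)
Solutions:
 v(y) = C1 - y^4/6 - 5*y^3/18 - y*log(y)/3 - 2*y/3 + y*log(7^(1/3)/2)


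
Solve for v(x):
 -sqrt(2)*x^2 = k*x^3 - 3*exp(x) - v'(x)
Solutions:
 v(x) = C1 + k*x^4/4 + sqrt(2)*x^3/3 - 3*exp(x)


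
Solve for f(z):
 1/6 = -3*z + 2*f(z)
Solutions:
 f(z) = 3*z/2 + 1/12


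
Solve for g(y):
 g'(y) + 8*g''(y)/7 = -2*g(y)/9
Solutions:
 g(y) = (C1*sin(sqrt(7)*y/48) + C2*cos(sqrt(7)*y/48))*exp(-7*y/16)


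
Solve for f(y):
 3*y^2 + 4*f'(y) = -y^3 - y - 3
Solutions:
 f(y) = C1 - y^4/16 - y^3/4 - y^2/8 - 3*y/4


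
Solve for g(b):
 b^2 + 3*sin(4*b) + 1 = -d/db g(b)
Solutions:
 g(b) = C1 - b^3/3 - b + 3*cos(4*b)/4


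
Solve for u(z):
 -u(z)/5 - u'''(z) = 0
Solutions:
 u(z) = C3*exp(-5^(2/3)*z/5) + (C1*sin(sqrt(3)*5^(2/3)*z/10) + C2*cos(sqrt(3)*5^(2/3)*z/10))*exp(5^(2/3)*z/10)


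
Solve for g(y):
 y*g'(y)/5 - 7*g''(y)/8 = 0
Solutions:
 g(y) = C1 + C2*erfi(2*sqrt(35)*y/35)


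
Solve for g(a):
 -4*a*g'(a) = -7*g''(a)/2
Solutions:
 g(a) = C1 + C2*erfi(2*sqrt(7)*a/7)


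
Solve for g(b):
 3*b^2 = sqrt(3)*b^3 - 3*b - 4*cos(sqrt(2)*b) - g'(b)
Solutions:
 g(b) = C1 + sqrt(3)*b^4/4 - b^3 - 3*b^2/2 - 2*sqrt(2)*sin(sqrt(2)*b)


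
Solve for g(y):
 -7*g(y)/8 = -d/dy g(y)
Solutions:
 g(y) = C1*exp(7*y/8)


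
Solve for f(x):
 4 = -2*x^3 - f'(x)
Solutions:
 f(x) = C1 - x^4/2 - 4*x


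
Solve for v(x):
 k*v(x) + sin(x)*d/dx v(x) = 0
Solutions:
 v(x) = C1*exp(k*(-log(cos(x) - 1) + log(cos(x) + 1))/2)


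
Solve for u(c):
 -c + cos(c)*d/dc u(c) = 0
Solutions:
 u(c) = C1 + Integral(c/cos(c), c)


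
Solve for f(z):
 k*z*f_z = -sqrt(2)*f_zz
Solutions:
 f(z) = Piecewise((-2^(3/4)*sqrt(pi)*C1*erf(2^(1/4)*sqrt(k)*z/2)/(2*sqrt(k)) - C2, (k > 0) | (k < 0)), (-C1*z - C2, True))


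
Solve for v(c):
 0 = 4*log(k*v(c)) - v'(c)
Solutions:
 li(k*v(c))/k = C1 + 4*c


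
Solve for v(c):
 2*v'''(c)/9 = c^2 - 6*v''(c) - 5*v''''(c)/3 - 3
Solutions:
 v(c) = C1 + C2*c + c^4/72 - c^3/486 - 1295*c^2/4374 + (C3*sin(sqrt(809)*c/15) + C4*cos(sqrt(809)*c/15))*exp(-c/15)


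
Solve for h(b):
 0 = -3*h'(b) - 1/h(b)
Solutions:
 h(b) = -sqrt(C1 - 6*b)/3
 h(b) = sqrt(C1 - 6*b)/3


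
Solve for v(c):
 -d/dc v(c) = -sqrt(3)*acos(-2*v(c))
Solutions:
 Integral(1/acos(-2*_y), (_y, v(c))) = C1 + sqrt(3)*c


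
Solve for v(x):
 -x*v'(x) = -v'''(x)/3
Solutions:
 v(x) = C1 + Integral(C2*airyai(3^(1/3)*x) + C3*airybi(3^(1/3)*x), x)


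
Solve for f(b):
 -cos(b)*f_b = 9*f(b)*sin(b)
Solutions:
 f(b) = C1*cos(b)^9


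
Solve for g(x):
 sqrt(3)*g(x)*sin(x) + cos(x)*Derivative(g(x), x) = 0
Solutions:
 g(x) = C1*cos(x)^(sqrt(3))


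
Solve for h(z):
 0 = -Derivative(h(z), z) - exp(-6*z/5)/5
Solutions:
 h(z) = C1 + exp(-6*z/5)/6


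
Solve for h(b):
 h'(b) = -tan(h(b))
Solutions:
 h(b) = pi - asin(C1*exp(-b))
 h(b) = asin(C1*exp(-b))


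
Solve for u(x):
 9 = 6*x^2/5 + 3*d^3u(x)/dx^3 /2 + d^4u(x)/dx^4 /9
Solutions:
 u(x) = C1 + C2*x + C3*x^2 + C4*exp(-27*x/2) - x^5/75 + 2*x^4/405 + 10919*x^3/10935


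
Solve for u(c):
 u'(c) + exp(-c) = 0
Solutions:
 u(c) = C1 + exp(-c)


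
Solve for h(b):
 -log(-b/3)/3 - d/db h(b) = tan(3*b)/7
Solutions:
 h(b) = C1 - b*log(-b)/3 + b/3 + b*log(3)/3 + log(cos(3*b))/21


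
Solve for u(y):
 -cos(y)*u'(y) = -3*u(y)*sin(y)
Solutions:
 u(y) = C1/cos(y)^3


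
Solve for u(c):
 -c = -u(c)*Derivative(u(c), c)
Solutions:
 u(c) = -sqrt(C1 + c^2)
 u(c) = sqrt(C1 + c^2)


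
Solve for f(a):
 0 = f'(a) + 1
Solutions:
 f(a) = C1 - a


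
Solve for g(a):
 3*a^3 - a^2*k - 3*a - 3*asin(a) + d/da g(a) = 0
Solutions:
 g(a) = C1 - 3*a^4/4 + a^3*k/3 + 3*a^2/2 + 3*a*asin(a) + 3*sqrt(1 - a^2)


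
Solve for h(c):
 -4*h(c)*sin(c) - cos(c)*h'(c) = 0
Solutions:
 h(c) = C1*cos(c)^4


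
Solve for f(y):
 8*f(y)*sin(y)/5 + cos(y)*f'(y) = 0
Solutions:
 f(y) = C1*cos(y)^(8/5)


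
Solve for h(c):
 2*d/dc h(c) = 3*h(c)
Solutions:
 h(c) = C1*exp(3*c/2)


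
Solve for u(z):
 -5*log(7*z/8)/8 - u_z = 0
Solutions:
 u(z) = C1 - 5*z*log(z)/8 - 5*z*log(7)/8 + 5*z/8 + 15*z*log(2)/8


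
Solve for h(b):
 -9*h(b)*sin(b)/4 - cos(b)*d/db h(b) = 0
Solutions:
 h(b) = C1*cos(b)^(9/4)


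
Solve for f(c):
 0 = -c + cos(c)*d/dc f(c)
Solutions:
 f(c) = C1 + Integral(c/cos(c), c)


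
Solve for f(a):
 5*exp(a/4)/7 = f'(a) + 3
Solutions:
 f(a) = C1 - 3*a + 20*exp(a/4)/7


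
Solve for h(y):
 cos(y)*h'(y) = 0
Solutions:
 h(y) = C1


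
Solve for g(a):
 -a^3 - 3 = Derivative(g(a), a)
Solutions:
 g(a) = C1 - a^4/4 - 3*a


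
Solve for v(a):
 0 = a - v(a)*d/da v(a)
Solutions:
 v(a) = -sqrt(C1 + a^2)
 v(a) = sqrt(C1 + a^2)


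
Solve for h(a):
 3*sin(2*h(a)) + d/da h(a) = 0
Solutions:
 h(a) = pi - acos((-C1 - exp(12*a))/(C1 - exp(12*a)))/2
 h(a) = acos((-C1 - exp(12*a))/(C1 - exp(12*a)))/2


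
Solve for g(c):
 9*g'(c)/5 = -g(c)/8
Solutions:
 g(c) = C1*exp(-5*c/72)


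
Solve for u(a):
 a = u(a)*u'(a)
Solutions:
 u(a) = -sqrt(C1 + a^2)
 u(a) = sqrt(C1 + a^2)


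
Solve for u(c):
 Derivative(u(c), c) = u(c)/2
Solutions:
 u(c) = C1*exp(c/2)


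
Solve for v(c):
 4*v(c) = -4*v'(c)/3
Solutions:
 v(c) = C1*exp(-3*c)


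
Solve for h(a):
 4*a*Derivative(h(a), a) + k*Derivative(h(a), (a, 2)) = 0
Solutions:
 h(a) = C1 + C2*sqrt(k)*erf(sqrt(2)*a*sqrt(1/k))


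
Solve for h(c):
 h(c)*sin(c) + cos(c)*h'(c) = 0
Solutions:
 h(c) = C1*cos(c)


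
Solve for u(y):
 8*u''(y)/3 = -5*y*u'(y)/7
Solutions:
 u(y) = C1 + C2*erf(sqrt(105)*y/28)


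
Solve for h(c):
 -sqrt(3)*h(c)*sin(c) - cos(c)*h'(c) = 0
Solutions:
 h(c) = C1*cos(c)^(sqrt(3))


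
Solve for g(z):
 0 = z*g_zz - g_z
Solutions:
 g(z) = C1 + C2*z^2


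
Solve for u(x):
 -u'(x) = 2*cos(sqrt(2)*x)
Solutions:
 u(x) = C1 - sqrt(2)*sin(sqrt(2)*x)


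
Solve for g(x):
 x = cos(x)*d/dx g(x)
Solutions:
 g(x) = C1 + Integral(x/cos(x), x)


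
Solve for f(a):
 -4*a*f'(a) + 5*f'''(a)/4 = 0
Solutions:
 f(a) = C1 + Integral(C2*airyai(2*2^(1/3)*5^(2/3)*a/5) + C3*airybi(2*2^(1/3)*5^(2/3)*a/5), a)


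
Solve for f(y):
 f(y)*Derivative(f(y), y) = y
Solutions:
 f(y) = -sqrt(C1 + y^2)
 f(y) = sqrt(C1 + y^2)


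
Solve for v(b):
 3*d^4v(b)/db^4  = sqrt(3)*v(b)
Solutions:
 v(b) = C1*exp(-3^(7/8)*b/3) + C2*exp(3^(7/8)*b/3) + C3*sin(3^(7/8)*b/3) + C4*cos(3^(7/8)*b/3)


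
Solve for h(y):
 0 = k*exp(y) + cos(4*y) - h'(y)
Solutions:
 h(y) = C1 + k*exp(y) + sin(4*y)/4


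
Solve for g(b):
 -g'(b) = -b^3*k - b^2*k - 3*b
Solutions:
 g(b) = C1 + b^4*k/4 + b^3*k/3 + 3*b^2/2


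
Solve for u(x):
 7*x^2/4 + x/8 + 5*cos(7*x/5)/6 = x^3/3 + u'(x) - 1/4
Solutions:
 u(x) = C1 - x^4/12 + 7*x^3/12 + x^2/16 + x/4 + 25*sin(7*x/5)/42


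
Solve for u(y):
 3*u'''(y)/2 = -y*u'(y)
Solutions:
 u(y) = C1 + Integral(C2*airyai(-2^(1/3)*3^(2/3)*y/3) + C3*airybi(-2^(1/3)*3^(2/3)*y/3), y)


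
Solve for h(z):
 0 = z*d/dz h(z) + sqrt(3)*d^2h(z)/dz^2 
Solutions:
 h(z) = C1 + C2*erf(sqrt(2)*3^(3/4)*z/6)


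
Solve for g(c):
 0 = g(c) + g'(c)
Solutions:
 g(c) = C1*exp(-c)


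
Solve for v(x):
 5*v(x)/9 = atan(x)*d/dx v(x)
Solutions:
 v(x) = C1*exp(5*Integral(1/atan(x), x)/9)


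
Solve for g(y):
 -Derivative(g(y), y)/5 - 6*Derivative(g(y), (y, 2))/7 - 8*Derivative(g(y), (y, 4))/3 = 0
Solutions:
 g(y) = C1 + C2*exp(y*(-10*3^(2/3)*490^(1/3)/(49 + sqrt(4501))^(1/3) + 2100^(1/3)*(49 + sqrt(4501))^(1/3))/280)*sin(3^(1/6)*y*(30*490^(1/3)/(49 + sqrt(4501))^(1/3) + 3^(2/3)*700^(1/3)*(49 + sqrt(4501))^(1/3))/280) + C3*exp(y*(-10*3^(2/3)*490^(1/3)/(49 + sqrt(4501))^(1/3) + 2100^(1/3)*(49 + sqrt(4501))^(1/3))/280)*cos(3^(1/6)*y*(30*490^(1/3)/(49 + sqrt(4501))^(1/3) + 3^(2/3)*700^(1/3)*(49 + sqrt(4501))^(1/3))/280) + C4*exp(-y*(-10*3^(2/3)*490^(1/3)/(49 + sqrt(4501))^(1/3) + 2100^(1/3)*(49 + sqrt(4501))^(1/3))/140)


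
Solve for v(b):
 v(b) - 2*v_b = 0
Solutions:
 v(b) = C1*exp(b/2)


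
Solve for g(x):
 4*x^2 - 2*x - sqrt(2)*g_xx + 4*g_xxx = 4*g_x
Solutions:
 g(x) = C1 + C2*exp(x*(sqrt(2) + sqrt(66))/8) + C3*exp(x*(-sqrt(66) + sqrt(2))/8) + x^3/3 - sqrt(2)*x^2/4 - x^2/4 + sqrt(2)*x/8 + 9*x/4


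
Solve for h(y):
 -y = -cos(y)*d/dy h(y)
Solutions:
 h(y) = C1 + Integral(y/cos(y), y)


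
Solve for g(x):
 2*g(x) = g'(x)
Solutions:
 g(x) = C1*exp(2*x)


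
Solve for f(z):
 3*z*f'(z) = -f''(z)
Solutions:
 f(z) = C1 + C2*erf(sqrt(6)*z/2)


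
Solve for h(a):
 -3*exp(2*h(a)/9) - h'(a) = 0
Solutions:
 h(a) = 9*log(-sqrt(-1/(C1 - 3*a))) - 9*log(2)/2 + 9*log(3)
 h(a) = 9*log(-1/(C1 - 3*a))/2 - 9*log(2)/2 + 9*log(3)


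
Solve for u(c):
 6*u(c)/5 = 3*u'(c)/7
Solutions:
 u(c) = C1*exp(14*c/5)


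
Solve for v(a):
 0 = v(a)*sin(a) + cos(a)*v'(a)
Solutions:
 v(a) = C1*cos(a)


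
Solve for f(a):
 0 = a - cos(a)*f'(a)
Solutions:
 f(a) = C1 + Integral(a/cos(a), a)


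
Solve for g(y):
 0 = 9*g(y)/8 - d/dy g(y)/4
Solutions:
 g(y) = C1*exp(9*y/2)


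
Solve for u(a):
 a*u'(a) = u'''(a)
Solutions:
 u(a) = C1 + Integral(C2*airyai(a) + C3*airybi(a), a)


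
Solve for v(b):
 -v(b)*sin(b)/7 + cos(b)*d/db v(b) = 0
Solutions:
 v(b) = C1/cos(b)^(1/7)


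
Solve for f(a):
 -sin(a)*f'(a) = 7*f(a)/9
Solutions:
 f(a) = C1*(cos(a) + 1)^(7/18)/(cos(a) - 1)^(7/18)


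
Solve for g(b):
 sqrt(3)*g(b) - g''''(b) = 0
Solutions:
 g(b) = C1*exp(-3^(1/8)*b) + C2*exp(3^(1/8)*b) + C3*sin(3^(1/8)*b) + C4*cos(3^(1/8)*b)


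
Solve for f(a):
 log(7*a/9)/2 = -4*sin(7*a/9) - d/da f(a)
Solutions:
 f(a) = C1 - a*log(a)/2 - a*log(7)/2 + a/2 + a*log(3) + 36*cos(7*a/9)/7


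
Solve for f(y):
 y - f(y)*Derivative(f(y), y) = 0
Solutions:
 f(y) = -sqrt(C1 + y^2)
 f(y) = sqrt(C1 + y^2)


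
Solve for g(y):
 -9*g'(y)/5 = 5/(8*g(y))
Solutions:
 g(y) = -sqrt(C1 - 25*y)/6
 g(y) = sqrt(C1 - 25*y)/6


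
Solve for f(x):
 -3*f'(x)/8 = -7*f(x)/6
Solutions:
 f(x) = C1*exp(28*x/9)


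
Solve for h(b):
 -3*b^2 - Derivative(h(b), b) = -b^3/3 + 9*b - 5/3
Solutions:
 h(b) = C1 + b^4/12 - b^3 - 9*b^2/2 + 5*b/3


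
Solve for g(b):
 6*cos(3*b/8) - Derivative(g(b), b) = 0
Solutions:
 g(b) = C1 + 16*sin(3*b/8)


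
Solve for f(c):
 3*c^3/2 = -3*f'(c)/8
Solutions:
 f(c) = C1 - c^4


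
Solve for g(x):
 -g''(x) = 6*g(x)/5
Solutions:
 g(x) = C1*sin(sqrt(30)*x/5) + C2*cos(sqrt(30)*x/5)


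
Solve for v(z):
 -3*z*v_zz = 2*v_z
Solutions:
 v(z) = C1 + C2*z^(1/3)


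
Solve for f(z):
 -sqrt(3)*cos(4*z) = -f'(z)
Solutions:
 f(z) = C1 + sqrt(3)*sin(4*z)/4


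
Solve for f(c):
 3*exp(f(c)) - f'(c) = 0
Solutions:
 f(c) = log(-1/(C1 + 3*c))


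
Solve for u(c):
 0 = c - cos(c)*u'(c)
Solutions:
 u(c) = C1 + Integral(c/cos(c), c)


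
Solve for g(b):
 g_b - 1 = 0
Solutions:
 g(b) = C1 + b


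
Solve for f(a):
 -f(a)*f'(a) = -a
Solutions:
 f(a) = -sqrt(C1 + a^2)
 f(a) = sqrt(C1 + a^2)


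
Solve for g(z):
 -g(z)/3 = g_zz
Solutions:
 g(z) = C1*sin(sqrt(3)*z/3) + C2*cos(sqrt(3)*z/3)


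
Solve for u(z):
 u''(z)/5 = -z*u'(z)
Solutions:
 u(z) = C1 + C2*erf(sqrt(10)*z/2)


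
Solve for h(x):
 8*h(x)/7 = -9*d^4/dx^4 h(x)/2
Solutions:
 h(x) = (C1*sin(sqrt(6)*7^(3/4)*x/21) + C2*cos(sqrt(6)*7^(3/4)*x/21))*exp(-sqrt(6)*7^(3/4)*x/21) + (C3*sin(sqrt(6)*7^(3/4)*x/21) + C4*cos(sqrt(6)*7^(3/4)*x/21))*exp(sqrt(6)*7^(3/4)*x/21)


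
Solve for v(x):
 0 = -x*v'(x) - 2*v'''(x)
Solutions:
 v(x) = C1 + Integral(C2*airyai(-2^(2/3)*x/2) + C3*airybi(-2^(2/3)*x/2), x)


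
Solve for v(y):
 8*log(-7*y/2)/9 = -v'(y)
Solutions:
 v(y) = C1 - 8*y*log(-y)/9 + 8*y*(-log(7) + log(2) + 1)/9


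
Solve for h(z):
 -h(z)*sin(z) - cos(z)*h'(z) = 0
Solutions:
 h(z) = C1*cos(z)


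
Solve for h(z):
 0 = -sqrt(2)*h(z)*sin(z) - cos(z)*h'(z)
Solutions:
 h(z) = C1*cos(z)^(sqrt(2))


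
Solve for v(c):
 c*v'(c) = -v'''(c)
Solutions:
 v(c) = C1 + Integral(C2*airyai(-c) + C3*airybi(-c), c)


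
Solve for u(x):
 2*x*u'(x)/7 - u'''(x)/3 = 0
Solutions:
 u(x) = C1 + Integral(C2*airyai(6^(1/3)*7^(2/3)*x/7) + C3*airybi(6^(1/3)*7^(2/3)*x/7), x)


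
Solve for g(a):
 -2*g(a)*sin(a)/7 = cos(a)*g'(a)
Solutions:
 g(a) = C1*cos(a)^(2/7)


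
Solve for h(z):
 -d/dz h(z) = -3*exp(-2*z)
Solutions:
 h(z) = C1 - 3*exp(-2*z)/2


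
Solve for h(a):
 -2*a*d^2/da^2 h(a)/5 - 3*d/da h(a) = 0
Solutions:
 h(a) = C1 + C2/a^(13/2)


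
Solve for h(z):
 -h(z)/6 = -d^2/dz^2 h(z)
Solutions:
 h(z) = C1*exp(-sqrt(6)*z/6) + C2*exp(sqrt(6)*z/6)


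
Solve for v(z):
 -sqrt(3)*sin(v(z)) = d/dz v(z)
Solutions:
 v(z) = -acos((-C1 - exp(2*sqrt(3)*z))/(C1 - exp(2*sqrt(3)*z))) + 2*pi
 v(z) = acos((-C1 - exp(2*sqrt(3)*z))/(C1 - exp(2*sqrt(3)*z)))


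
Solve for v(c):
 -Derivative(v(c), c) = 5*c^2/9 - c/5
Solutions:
 v(c) = C1 - 5*c^3/27 + c^2/10


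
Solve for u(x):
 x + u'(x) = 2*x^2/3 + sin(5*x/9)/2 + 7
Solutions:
 u(x) = C1 + 2*x^3/9 - x^2/2 + 7*x - 9*cos(5*x/9)/10


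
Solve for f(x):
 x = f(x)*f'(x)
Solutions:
 f(x) = -sqrt(C1 + x^2)
 f(x) = sqrt(C1 + x^2)


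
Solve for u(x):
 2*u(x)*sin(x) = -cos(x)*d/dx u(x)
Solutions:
 u(x) = C1*cos(x)^2


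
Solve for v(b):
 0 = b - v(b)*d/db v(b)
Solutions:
 v(b) = -sqrt(C1 + b^2)
 v(b) = sqrt(C1 + b^2)


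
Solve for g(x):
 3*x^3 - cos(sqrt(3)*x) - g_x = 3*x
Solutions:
 g(x) = C1 + 3*x^4/4 - 3*x^2/2 - sqrt(3)*sin(sqrt(3)*x)/3


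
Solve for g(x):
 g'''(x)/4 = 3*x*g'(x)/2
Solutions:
 g(x) = C1 + Integral(C2*airyai(6^(1/3)*x) + C3*airybi(6^(1/3)*x), x)


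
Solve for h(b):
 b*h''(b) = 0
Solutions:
 h(b) = C1 + C2*b


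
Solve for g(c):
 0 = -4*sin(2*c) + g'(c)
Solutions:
 g(c) = C1 - 2*cos(2*c)


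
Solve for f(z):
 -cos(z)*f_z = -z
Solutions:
 f(z) = C1 + Integral(z/cos(z), z)


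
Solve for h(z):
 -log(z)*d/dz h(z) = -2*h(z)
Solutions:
 h(z) = C1*exp(2*li(z))


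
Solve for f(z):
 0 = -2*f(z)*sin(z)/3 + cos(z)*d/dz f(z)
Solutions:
 f(z) = C1/cos(z)^(2/3)


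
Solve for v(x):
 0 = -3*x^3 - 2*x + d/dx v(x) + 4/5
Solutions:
 v(x) = C1 + 3*x^4/4 + x^2 - 4*x/5


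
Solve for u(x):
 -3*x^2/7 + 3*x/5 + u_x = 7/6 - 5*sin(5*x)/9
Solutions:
 u(x) = C1 + x^3/7 - 3*x^2/10 + 7*x/6 + cos(5*x)/9


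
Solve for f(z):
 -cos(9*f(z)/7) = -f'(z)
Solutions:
 -z - 7*log(sin(9*f(z)/7) - 1)/18 + 7*log(sin(9*f(z)/7) + 1)/18 = C1


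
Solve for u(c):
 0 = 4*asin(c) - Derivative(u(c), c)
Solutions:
 u(c) = C1 + 4*c*asin(c) + 4*sqrt(1 - c^2)


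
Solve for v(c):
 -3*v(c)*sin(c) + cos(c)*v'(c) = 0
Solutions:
 v(c) = C1/cos(c)^3


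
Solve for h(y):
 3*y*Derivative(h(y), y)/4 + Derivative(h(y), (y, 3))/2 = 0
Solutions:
 h(y) = C1 + Integral(C2*airyai(-2^(2/3)*3^(1/3)*y/2) + C3*airybi(-2^(2/3)*3^(1/3)*y/2), y)


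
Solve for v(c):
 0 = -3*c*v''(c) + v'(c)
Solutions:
 v(c) = C1 + C2*c^(4/3)


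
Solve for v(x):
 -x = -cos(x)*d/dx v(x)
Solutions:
 v(x) = C1 + Integral(x/cos(x), x)


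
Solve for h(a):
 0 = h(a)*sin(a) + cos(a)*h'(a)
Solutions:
 h(a) = C1*cos(a)


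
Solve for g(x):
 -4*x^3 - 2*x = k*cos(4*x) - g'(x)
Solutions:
 g(x) = C1 + k*sin(4*x)/4 + x^4 + x^2


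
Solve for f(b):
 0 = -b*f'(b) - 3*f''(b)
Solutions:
 f(b) = C1 + C2*erf(sqrt(6)*b/6)


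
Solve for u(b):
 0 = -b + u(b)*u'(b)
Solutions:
 u(b) = -sqrt(C1 + b^2)
 u(b) = sqrt(C1 + b^2)


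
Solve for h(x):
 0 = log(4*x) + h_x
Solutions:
 h(x) = C1 - x*log(x) - x*log(4) + x


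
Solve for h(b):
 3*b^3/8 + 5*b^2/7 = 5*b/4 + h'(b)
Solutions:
 h(b) = C1 + 3*b^4/32 + 5*b^3/21 - 5*b^2/8


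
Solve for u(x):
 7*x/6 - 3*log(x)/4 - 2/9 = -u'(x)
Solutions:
 u(x) = C1 - 7*x^2/12 + 3*x*log(x)/4 - 19*x/36


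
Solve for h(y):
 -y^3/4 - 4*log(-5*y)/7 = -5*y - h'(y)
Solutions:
 h(y) = C1 + y^4/16 - 5*y^2/2 + 4*y*log(-y)/7 + 4*y*(-1 + log(5))/7


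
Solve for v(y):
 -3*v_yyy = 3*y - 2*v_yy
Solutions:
 v(y) = C1 + C2*y + C3*exp(2*y/3) + y^3/4 + 9*y^2/8


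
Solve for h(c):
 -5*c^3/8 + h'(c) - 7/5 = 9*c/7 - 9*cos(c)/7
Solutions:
 h(c) = C1 + 5*c^4/32 + 9*c^2/14 + 7*c/5 - 9*sin(c)/7


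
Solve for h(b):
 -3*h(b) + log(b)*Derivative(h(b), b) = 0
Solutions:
 h(b) = C1*exp(3*li(b))


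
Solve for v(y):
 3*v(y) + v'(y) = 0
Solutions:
 v(y) = C1*exp(-3*y)


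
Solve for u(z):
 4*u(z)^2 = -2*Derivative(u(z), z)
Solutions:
 u(z) = 1/(C1 + 2*z)


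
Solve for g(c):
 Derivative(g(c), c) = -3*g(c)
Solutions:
 g(c) = C1*exp(-3*c)


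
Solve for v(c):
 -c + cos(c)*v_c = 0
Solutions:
 v(c) = C1 + Integral(c/cos(c), c)


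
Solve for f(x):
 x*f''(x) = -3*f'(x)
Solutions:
 f(x) = C1 + C2/x^2


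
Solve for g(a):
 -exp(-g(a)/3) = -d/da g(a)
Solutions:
 g(a) = 3*log(C1 + a/3)


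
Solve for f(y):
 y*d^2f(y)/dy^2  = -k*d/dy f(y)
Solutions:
 f(y) = C1 + y^(1 - re(k))*(C2*sin(log(y)*Abs(im(k))) + C3*cos(log(y)*im(k)))


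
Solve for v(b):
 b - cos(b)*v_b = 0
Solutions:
 v(b) = C1 + Integral(b/cos(b), b)


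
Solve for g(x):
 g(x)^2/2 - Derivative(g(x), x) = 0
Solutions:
 g(x) = -2/(C1 + x)


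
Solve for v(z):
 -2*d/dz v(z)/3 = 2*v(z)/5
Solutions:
 v(z) = C1*exp(-3*z/5)


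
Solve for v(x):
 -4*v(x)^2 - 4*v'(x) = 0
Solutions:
 v(x) = 1/(C1 + x)


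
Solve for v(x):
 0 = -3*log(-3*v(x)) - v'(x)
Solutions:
 Integral(1/(log(-_y) + log(3)), (_y, v(x)))/3 = C1 - x


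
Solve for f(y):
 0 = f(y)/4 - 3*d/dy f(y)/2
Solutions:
 f(y) = C1*exp(y/6)


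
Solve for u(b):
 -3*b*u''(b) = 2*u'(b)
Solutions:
 u(b) = C1 + C2*b^(1/3)


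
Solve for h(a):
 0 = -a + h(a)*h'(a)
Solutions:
 h(a) = -sqrt(C1 + a^2)
 h(a) = sqrt(C1 + a^2)


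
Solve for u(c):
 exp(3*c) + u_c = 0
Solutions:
 u(c) = C1 - exp(3*c)/3


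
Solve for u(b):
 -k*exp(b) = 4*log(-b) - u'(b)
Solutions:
 u(b) = C1 + 4*b*log(-b) - 4*b + k*exp(b)


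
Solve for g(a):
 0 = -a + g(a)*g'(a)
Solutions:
 g(a) = -sqrt(C1 + a^2)
 g(a) = sqrt(C1 + a^2)


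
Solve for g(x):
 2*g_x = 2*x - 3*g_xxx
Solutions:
 g(x) = C1 + C2*sin(sqrt(6)*x/3) + C3*cos(sqrt(6)*x/3) + x^2/2


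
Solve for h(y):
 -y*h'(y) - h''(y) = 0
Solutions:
 h(y) = C1 + C2*erf(sqrt(2)*y/2)


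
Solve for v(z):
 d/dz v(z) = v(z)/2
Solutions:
 v(z) = C1*exp(z/2)


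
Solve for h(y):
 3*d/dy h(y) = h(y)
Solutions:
 h(y) = C1*exp(y/3)


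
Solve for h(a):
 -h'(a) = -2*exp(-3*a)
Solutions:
 h(a) = C1 - 2*exp(-3*a)/3


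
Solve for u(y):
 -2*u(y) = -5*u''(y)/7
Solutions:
 u(y) = C1*exp(-sqrt(70)*y/5) + C2*exp(sqrt(70)*y/5)


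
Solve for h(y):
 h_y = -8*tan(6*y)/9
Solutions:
 h(y) = C1 + 4*log(cos(6*y))/27


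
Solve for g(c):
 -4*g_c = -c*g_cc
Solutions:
 g(c) = C1 + C2*c^5


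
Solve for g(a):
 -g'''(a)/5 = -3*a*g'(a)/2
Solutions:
 g(a) = C1 + Integral(C2*airyai(15^(1/3)*2^(2/3)*a/2) + C3*airybi(15^(1/3)*2^(2/3)*a/2), a)


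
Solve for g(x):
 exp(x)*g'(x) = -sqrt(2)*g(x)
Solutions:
 g(x) = C1*exp(sqrt(2)*exp(-x))


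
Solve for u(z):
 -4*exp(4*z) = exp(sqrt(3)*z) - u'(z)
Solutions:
 u(z) = C1 + exp(4*z) + sqrt(3)*exp(sqrt(3)*z)/3


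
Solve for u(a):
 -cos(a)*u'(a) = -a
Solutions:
 u(a) = C1 + Integral(a/cos(a), a)


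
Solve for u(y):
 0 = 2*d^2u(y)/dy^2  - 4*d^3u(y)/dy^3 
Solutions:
 u(y) = C1 + C2*y + C3*exp(y/2)


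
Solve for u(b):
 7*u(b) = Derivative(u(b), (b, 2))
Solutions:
 u(b) = C1*exp(-sqrt(7)*b) + C2*exp(sqrt(7)*b)


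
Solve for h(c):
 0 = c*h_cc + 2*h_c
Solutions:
 h(c) = C1 + C2/c


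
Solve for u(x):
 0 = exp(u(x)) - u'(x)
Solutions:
 u(x) = log(-1/(C1 + x))


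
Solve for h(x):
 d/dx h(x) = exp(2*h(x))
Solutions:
 h(x) = log(-sqrt(-1/(C1 + x))) - log(2)/2
 h(x) = log(-1/(C1 + x))/2 - log(2)/2


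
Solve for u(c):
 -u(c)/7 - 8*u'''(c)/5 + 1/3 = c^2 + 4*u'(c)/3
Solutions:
 u(c) = C1*exp(70^(1/3)*c*(-28*5^(1/3)/(27 + sqrt(8569))^(1/3) + 14^(1/3)*(27 + sqrt(8569))^(1/3))/168)*sin(sqrt(3)*70^(1/3)*c*(28*5^(1/3)/(27 + sqrt(8569))^(1/3) + 14^(1/3)*(27 + sqrt(8569))^(1/3))/168) + C2*exp(70^(1/3)*c*(-28*5^(1/3)/(27 + sqrt(8569))^(1/3) + 14^(1/3)*(27 + sqrt(8569))^(1/3))/168)*cos(sqrt(3)*70^(1/3)*c*(28*5^(1/3)/(27 + sqrt(8569))^(1/3) + 14^(1/3)*(27 + sqrt(8569))^(1/3))/168) + C3*exp(-70^(1/3)*c*(-28*5^(1/3)/(27 + sqrt(8569))^(1/3) + 14^(1/3)*(27 + sqrt(8569))^(1/3))/84) - 7*c^2 + 392*c/3 - 10955/9


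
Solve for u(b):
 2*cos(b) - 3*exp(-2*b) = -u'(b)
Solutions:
 u(b) = C1 - 2*sin(b) - 3*exp(-2*b)/2


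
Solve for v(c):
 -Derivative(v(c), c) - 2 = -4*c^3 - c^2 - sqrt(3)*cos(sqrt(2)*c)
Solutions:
 v(c) = C1 + c^4 + c^3/3 - 2*c + sqrt(6)*sin(sqrt(2)*c)/2


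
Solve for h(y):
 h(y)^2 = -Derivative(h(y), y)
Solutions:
 h(y) = 1/(C1 + y)


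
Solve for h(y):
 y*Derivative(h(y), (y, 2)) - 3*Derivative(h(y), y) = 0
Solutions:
 h(y) = C1 + C2*y^4


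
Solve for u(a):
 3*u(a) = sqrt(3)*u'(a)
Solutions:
 u(a) = C1*exp(sqrt(3)*a)


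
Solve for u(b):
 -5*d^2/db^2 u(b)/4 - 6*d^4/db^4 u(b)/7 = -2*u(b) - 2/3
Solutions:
 u(b) = C1*exp(-sqrt(3)*b*sqrt(-35 + sqrt(6601))/12) + C2*exp(sqrt(3)*b*sqrt(-35 + sqrt(6601))/12) + C3*sin(sqrt(3)*b*sqrt(35 + sqrt(6601))/12) + C4*cos(sqrt(3)*b*sqrt(35 + sqrt(6601))/12) - 1/3


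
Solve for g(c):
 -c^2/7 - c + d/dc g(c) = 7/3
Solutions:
 g(c) = C1 + c^3/21 + c^2/2 + 7*c/3


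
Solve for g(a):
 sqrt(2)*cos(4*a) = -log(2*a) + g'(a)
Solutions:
 g(a) = C1 + a*log(a) - a + a*log(2) + sqrt(2)*sin(4*a)/4


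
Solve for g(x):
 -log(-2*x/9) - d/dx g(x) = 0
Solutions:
 g(x) = C1 - x*log(-x) + x*(-log(2) + 1 + 2*log(3))


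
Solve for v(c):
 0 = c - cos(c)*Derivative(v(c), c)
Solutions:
 v(c) = C1 + Integral(c/cos(c), c)


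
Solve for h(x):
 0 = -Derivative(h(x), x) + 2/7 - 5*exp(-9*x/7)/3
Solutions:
 h(x) = C1 + 2*x/7 + 35*exp(-9*x/7)/27


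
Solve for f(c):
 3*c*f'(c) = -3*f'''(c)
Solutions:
 f(c) = C1 + Integral(C2*airyai(-c) + C3*airybi(-c), c)


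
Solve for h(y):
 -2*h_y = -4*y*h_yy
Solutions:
 h(y) = C1 + C2*y^(3/2)


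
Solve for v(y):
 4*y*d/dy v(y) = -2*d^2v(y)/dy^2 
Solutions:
 v(y) = C1 + C2*erf(y)


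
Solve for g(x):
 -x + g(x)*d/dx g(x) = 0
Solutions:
 g(x) = -sqrt(C1 + x^2)
 g(x) = sqrt(C1 + x^2)


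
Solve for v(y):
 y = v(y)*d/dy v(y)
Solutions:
 v(y) = -sqrt(C1 + y^2)
 v(y) = sqrt(C1 + y^2)


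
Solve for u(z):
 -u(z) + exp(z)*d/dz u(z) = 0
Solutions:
 u(z) = C1*exp(-exp(-z))


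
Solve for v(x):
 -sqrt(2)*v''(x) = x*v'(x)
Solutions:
 v(x) = C1 + C2*erf(2^(1/4)*x/2)


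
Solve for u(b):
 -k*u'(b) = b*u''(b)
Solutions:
 u(b) = C1 + b^(1 - re(k))*(C2*sin(log(b)*Abs(im(k))) + C3*cos(log(b)*im(k)))


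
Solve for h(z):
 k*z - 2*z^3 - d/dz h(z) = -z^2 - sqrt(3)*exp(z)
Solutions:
 h(z) = C1 + k*z^2/2 - z^4/2 + z^3/3 + sqrt(3)*exp(z)


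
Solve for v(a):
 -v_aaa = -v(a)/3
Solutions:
 v(a) = C3*exp(3^(2/3)*a/3) + (C1*sin(3^(1/6)*a/2) + C2*cos(3^(1/6)*a/2))*exp(-3^(2/3)*a/6)


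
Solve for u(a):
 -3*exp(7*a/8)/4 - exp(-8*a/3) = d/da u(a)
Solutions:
 u(a) = C1 - 6*exp(7*a/8)/7 + 3*exp(-8*a/3)/8


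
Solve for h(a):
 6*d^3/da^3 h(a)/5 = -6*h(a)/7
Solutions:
 h(a) = C3*exp(-5^(1/3)*7^(2/3)*a/7) + (C1*sin(sqrt(3)*5^(1/3)*7^(2/3)*a/14) + C2*cos(sqrt(3)*5^(1/3)*7^(2/3)*a/14))*exp(5^(1/3)*7^(2/3)*a/14)


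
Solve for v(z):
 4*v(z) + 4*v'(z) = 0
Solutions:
 v(z) = C1*exp(-z)


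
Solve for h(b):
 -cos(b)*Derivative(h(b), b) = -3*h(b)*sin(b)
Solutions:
 h(b) = C1/cos(b)^3


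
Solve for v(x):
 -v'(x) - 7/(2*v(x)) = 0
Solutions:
 v(x) = -sqrt(C1 - 7*x)
 v(x) = sqrt(C1 - 7*x)


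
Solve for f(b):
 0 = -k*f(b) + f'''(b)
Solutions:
 f(b) = C1*exp(b*k^(1/3)) + C2*exp(b*k^(1/3)*(-1 + sqrt(3)*I)/2) + C3*exp(-b*k^(1/3)*(1 + sqrt(3)*I)/2)


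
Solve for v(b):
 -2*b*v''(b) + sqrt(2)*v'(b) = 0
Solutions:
 v(b) = C1 + C2*b^(sqrt(2)/2 + 1)


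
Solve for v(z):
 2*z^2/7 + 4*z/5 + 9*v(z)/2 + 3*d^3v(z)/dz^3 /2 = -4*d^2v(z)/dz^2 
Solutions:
 v(z) = C3*exp(-3*z) - 4*z^2/63 - 8*z/45 + (C1*sin(sqrt(35)*z/6) + C2*cos(sqrt(35)*z/6))*exp(z/6) + 64/567


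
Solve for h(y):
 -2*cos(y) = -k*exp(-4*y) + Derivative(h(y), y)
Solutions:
 h(y) = C1 - k*exp(-4*y)/4 - 2*sin(y)


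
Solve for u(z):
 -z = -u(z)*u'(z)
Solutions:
 u(z) = -sqrt(C1 + z^2)
 u(z) = sqrt(C1 + z^2)


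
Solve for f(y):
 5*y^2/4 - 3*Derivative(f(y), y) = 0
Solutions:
 f(y) = C1 + 5*y^3/36


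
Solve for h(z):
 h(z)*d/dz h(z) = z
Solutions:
 h(z) = -sqrt(C1 + z^2)
 h(z) = sqrt(C1 + z^2)


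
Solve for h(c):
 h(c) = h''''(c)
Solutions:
 h(c) = C1*exp(-c) + C2*exp(c) + C3*sin(c) + C4*cos(c)


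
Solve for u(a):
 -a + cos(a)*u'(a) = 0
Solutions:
 u(a) = C1 + Integral(a/cos(a), a)


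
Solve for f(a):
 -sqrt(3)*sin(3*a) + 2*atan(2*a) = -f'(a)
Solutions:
 f(a) = C1 - 2*a*atan(2*a) + log(4*a^2 + 1)/2 - sqrt(3)*cos(3*a)/3


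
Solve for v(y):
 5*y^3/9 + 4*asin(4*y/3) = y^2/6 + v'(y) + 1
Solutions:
 v(y) = C1 + 5*y^4/36 - y^3/18 + 4*y*asin(4*y/3) - y + sqrt(9 - 16*y^2)


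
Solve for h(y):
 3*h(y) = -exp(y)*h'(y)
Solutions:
 h(y) = C1*exp(3*exp(-y))


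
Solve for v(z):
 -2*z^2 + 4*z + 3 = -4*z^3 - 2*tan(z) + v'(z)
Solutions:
 v(z) = C1 + z^4 - 2*z^3/3 + 2*z^2 + 3*z - 2*log(cos(z))


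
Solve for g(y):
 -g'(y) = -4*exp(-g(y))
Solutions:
 g(y) = log(C1 + 4*y)


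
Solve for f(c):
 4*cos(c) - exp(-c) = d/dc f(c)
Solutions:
 f(c) = C1 + 4*sin(c) + exp(-c)


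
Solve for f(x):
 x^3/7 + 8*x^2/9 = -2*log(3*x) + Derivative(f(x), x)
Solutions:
 f(x) = C1 + x^4/28 + 8*x^3/27 + 2*x*log(x) - 2*x + x*log(9)


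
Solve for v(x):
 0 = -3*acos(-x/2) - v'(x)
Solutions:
 v(x) = C1 - 3*x*acos(-x/2) - 3*sqrt(4 - x^2)


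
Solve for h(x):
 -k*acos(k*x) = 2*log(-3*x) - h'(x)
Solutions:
 h(x) = C1 + k*Piecewise((x*acos(k*x) - sqrt(-k^2*x^2 + 1)/k, Ne(k, 0)), (pi*x/2, True)) + 2*x*log(-x) - 2*x + 2*x*log(3)


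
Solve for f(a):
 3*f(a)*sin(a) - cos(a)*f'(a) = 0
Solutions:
 f(a) = C1/cos(a)^3


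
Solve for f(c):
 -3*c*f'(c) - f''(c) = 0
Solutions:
 f(c) = C1 + C2*erf(sqrt(6)*c/2)


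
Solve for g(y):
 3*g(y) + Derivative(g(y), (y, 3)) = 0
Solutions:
 g(y) = C3*exp(-3^(1/3)*y) + (C1*sin(3^(5/6)*y/2) + C2*cos(3^(5/6)*y/2))*exp(3^(1/3)*y/2)


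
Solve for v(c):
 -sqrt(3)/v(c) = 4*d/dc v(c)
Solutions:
 v(c) = -sqrt(C1 - 2*sqrt(3)*c)/2
 v(c) = sqrt(C1 - 2*sqrt(3)*c)/2


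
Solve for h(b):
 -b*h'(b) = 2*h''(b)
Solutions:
 h(b) = C1 + C2*erf(b/2)


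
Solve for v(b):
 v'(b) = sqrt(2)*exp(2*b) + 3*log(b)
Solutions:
 v(b) = C1 + 3*b*log(b) - 3*b + sqrt(2)*exp(2*b)/2


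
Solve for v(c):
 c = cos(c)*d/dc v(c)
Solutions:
 v(c) = C1 + Integral(c/cos(c), c)


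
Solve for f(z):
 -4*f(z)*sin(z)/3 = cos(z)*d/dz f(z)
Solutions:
 f(z) = C1*cos(z)^(4/3)


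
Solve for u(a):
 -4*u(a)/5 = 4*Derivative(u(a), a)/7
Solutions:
 u(a) = C1*exp(-7*a/5)


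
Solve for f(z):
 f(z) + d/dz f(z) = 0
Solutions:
 f(z) = C1*exp(-z)


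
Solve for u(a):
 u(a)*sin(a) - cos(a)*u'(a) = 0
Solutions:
 u(a) = C1/cos(a)


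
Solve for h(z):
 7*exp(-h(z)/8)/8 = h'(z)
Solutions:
 h(z) = 8*log(C1 + 7*z/64)


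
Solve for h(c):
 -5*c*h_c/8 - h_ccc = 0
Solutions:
 h(c) = C1 + Integral(C2*airyai(-5^(1/3)*c/2) + C3*airybi(-5^(1/3)*c/2), c)


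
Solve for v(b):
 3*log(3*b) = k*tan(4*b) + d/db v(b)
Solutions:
 v(b) = C1 + 3*b*log(b) - 3*b + 3*b*log(3) + k*log(cos(4*b))/4


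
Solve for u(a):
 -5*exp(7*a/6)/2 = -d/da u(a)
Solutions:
 u(a) = C1 + 15*exp(7*a/6)/7


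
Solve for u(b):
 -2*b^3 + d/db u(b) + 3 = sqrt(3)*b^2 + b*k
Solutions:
 u(b) = C1 + b^4/2 + sqrt(3)*b^3/3 + b^2*k/2 - 3*b


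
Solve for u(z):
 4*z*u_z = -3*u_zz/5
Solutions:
 u(z) = C1 + C2*erf(sqrt(30)*z/3)


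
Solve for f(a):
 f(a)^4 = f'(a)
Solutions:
 f(a) = (-1/(C1 + 3*a))^(1/3)
 f(a) = (-1/(C1 + a))^(1/3)*(-3^(2/3) - 3*3^(1/6)*I)/6
 f(a) = (-1/(C1 + a))^(1/3)*(-3^(2/3) + 3*3^(1/6)*I)/6


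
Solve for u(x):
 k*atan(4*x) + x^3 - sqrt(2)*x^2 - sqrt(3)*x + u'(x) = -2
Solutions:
 u(x) = C1 - k*(x*atan(4*x) - log(16*x^2 + 1)/8) - x^4/4 + sqrt(2)*x^3/3 + sqrt(3)*x^2/2 - 2*x


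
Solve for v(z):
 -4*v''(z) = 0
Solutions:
 v(z) = C1 + C2*z


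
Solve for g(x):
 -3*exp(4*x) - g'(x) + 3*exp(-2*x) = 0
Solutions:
 g(x) = C1 - 3*exp(4*x)/4 - 3*exp(-2*x)/2


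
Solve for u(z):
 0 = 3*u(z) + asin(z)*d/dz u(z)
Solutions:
 u(z) = C1*exp(-3*Integral(1/asin(z), z))


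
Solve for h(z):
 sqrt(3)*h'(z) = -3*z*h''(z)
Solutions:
 h(z) = C1 + C2*z^(1 - sqrt(3)/3)


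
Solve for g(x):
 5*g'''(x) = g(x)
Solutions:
 g(x) = C3*exp(5^(2/3)*x/5) + (C1*sin(sqrt(3)*5^(2/3)*x/10) + C2*cos(sqrt(3)*5^(2/3)*x/10))*exp(-5^(2/3)*x/10)


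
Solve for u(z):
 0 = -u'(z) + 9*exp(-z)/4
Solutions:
 u(z) = C1 - 9*exp(-z)/4


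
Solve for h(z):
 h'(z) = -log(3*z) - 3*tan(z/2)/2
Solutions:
 h(z) = C1 - z*log(z) - z*log(3) + z + 3*log(cos(z/2))


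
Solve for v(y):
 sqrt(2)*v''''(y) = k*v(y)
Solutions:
 v(y) = C1*exp(-2^(7/8)*k^(1/4)*y/2) + C2*exp(2^(7/8)*k^(1/4)*y/2) + C3*exp(-2^(7/8)*I*k^(1/4)*y/2) + C4*exp(2^(7/8)*I*k^(1/4)*y/2)


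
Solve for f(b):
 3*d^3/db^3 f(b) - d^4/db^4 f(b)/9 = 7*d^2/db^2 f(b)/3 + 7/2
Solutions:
 f(b) = C1 + C2*b + C3*exp(b*(27 - sqrt(645))/2) + C4*exp(b*(sqrt(645) + 27)/2) - 3*b^2/4


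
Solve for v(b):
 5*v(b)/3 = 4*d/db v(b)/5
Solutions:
 v(b) = C1*exp(25*b/12)
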